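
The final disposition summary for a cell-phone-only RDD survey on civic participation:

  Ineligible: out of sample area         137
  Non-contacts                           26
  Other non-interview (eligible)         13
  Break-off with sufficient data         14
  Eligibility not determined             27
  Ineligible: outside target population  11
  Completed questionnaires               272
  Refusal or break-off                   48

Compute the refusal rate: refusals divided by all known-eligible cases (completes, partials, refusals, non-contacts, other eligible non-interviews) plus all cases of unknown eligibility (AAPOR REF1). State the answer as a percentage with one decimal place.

12.0%

Screened out, ineligible = 11 + 137 = 148
Num: 48
Denom: 272 + 14 + 48 + 26 + 13 + 27 = 400
REF1 = 48 / 400 = 0.1200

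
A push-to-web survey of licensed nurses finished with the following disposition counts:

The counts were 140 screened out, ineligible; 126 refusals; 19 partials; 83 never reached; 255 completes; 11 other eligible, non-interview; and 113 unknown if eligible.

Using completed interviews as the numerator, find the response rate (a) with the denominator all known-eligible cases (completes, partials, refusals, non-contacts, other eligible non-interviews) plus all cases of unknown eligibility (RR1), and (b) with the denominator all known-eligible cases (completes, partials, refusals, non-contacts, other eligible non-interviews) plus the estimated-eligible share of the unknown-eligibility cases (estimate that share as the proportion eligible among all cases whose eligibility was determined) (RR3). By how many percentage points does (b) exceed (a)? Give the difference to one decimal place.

Num = 255
Denom = 255 + 19 + 126 + 83 + 11 + 113 = 607
RR1 = 255 / 607 = 0.4201
Determined eligible = 255 + 19 + 126 + 83 + 11 = 494
e = 494 / (494 + 140) = 494 / 634 = 0.7792
Estimated eligible among unknowns = 0.7792 × 113 = 88.05
Denom = 494 + 88.05 = 582.05
RR3 = 255 / 582.05 = 0.4381
Difference = 43.81 − 42.01 = 1.80 percentage points

1.8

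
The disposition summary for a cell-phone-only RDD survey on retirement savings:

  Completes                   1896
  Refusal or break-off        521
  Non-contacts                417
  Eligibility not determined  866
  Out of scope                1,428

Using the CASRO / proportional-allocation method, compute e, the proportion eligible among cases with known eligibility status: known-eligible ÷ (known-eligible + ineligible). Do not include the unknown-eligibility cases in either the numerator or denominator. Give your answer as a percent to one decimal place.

Eligible (known) = 1896 + 521 + 417 = 2834
e = 2834 / (2834 + 1428) = 2834 / 4262 = 0.6649

66.5%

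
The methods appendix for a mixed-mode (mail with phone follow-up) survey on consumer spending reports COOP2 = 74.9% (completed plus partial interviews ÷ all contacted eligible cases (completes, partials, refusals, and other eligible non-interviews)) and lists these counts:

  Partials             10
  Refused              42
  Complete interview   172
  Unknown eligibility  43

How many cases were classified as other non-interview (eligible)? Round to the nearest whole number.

Numerator: 172 + 10 = 182
COOP2 = 182 / D = 0.749
D = 182 / 0.749 = 243.0
Remaining denominator categories sum to 224
other non-interview (eligible) = 243.0 − 224 ≈ 19

19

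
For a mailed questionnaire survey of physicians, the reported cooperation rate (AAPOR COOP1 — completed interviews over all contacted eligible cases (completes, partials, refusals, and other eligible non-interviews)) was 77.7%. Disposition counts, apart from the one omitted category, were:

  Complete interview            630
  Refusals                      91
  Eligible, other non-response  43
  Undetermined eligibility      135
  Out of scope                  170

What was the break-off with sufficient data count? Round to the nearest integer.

47

COOP1 = 630 / D = 0.777
D = 630 / 0.777 = 810.8
Remaining denominator categories sum to 764
break-off with sufficient data = 810.8 − 764 ≈ 47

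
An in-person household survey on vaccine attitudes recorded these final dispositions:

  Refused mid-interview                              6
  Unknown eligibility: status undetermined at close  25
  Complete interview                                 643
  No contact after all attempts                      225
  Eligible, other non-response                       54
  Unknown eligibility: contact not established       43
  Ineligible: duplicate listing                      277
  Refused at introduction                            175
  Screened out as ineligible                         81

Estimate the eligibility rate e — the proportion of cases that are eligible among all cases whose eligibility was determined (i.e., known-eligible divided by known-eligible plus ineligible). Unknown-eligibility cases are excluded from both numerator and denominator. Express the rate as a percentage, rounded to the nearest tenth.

75.5%

Declined to participate = 175 + 6 = 181
Unknown eligibility = 43 + 25 = 68
Not eligible = 81 + 277 = 358
Eligible (known) → 643 + 181 + 225 + 54 = 1103
e = 1103 / (1103 + 358) = 1103 / 1461 = 0.7550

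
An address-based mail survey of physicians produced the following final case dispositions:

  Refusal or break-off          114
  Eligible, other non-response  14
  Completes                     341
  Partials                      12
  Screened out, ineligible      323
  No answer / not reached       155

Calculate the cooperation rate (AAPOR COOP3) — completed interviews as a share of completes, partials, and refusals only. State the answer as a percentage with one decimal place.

Top = 341
Base = 341 + 12 + 114 = 467
COOP3 = 341 / 467 = 0.7302

73.0%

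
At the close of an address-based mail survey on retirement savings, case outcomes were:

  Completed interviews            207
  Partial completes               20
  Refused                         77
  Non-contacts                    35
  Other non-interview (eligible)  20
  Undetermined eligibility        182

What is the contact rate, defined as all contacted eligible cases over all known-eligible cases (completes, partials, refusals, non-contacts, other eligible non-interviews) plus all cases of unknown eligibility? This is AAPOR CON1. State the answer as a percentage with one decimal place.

Num → 207 + 20 + 77 + 20 = 324
Denominator → 207 + 20 + 77 + 35 + 20 + 182 = 541
CON1 = 324 / 541 = 0.5989

59.9%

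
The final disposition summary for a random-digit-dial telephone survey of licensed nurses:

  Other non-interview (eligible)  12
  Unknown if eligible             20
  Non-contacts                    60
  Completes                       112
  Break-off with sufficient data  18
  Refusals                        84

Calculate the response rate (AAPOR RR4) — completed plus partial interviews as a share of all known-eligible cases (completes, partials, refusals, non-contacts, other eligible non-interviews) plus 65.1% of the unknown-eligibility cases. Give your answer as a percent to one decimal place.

43.5%

Num = 112 + 18 = 130
Known eligible = 112 + 18 + 84 + 60 + 12 = 286
Estimated eligible among unknowns = 0.6510 × 20 = 13.02
Denominator = 286 + 13.02 = 299.02
RR4 = 130 / 299.02 = 0.4348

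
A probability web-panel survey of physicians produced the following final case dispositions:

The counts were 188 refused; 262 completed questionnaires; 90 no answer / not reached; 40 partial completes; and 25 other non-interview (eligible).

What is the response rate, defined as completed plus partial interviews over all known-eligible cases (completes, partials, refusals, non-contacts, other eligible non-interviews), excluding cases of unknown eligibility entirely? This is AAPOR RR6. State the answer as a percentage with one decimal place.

Num → 262 + 40 = 302
Base → 262 + 40 + 188 + 90 + 25 = 605
RR6 = 302 / 605 = 0.4992

49.9%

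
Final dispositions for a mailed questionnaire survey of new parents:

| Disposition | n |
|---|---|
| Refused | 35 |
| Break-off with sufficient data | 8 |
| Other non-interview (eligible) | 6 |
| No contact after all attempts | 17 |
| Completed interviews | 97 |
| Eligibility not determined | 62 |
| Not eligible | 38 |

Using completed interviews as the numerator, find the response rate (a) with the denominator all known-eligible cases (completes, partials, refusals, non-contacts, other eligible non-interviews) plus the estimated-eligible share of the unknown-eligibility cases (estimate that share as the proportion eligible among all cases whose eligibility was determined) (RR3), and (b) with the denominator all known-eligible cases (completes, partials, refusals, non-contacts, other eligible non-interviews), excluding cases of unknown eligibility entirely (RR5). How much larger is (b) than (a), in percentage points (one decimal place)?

14.0

Num → 97
Eligible (known) → 97 + 8 + 35 + 17 + 6 = 163
e = 163 / (163 + 38) = 163 / 201 = 0.8109
Eligible share of unknowns → 0.8109 × 62 = 50.28
Denom → 163 + 50.28 = 213.28
RR3 = 97 / 213.28 = 0.4548
Denom → 97 + 8 + 35 + 17 + 6 = 163
RR5 = 97 / 163 = 0.5951
Difference = 59.51 − 45.48 = 14.03 percentage points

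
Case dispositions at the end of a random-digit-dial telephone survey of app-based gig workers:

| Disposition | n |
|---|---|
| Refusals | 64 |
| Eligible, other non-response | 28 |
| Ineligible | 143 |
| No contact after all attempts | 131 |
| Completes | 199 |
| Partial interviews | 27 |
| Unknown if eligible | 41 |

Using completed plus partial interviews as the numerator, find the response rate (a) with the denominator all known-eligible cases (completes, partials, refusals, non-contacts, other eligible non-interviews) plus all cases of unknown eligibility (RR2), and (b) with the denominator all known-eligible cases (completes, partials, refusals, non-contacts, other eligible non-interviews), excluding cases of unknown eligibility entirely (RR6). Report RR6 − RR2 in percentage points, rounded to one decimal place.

4.2

Num: 199 + 27 = 226
Denom: 199 + 27 + 64 + 131 + 28 + 41 = 490
RR2 = 226 / 490 = 0.4612
Denom: 199 + 27 + 64 + 131 + 28 = 449
RR6 = 226 / 449 = 0.5033
Difference = 50.33 − 46.12 = 4.21 percentage points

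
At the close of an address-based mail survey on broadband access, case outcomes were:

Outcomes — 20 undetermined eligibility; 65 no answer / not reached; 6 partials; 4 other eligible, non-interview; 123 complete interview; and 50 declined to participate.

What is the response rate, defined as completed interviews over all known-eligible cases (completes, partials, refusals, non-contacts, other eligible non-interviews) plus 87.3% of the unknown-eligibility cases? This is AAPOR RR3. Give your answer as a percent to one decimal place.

46.3%

Num = 123
Eligible (known) = 123 + 6 + 50 + 65 + 4 = 248
Estimated eligible among unknowns = 0.8730 × 20 = 17.46
Denom = 248 + 17.46 = 265.46
RR3 = 123 / 265.46 = 0.4633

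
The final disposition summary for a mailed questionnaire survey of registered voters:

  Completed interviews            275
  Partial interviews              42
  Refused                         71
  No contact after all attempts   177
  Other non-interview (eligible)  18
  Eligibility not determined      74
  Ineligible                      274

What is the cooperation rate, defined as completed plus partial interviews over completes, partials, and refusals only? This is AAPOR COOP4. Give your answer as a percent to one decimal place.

Num = 275 + 42 = 317
Denom = 275 + 42 + 71 = 388
COOP4 = 317 / 388 = 0.8170

81.7%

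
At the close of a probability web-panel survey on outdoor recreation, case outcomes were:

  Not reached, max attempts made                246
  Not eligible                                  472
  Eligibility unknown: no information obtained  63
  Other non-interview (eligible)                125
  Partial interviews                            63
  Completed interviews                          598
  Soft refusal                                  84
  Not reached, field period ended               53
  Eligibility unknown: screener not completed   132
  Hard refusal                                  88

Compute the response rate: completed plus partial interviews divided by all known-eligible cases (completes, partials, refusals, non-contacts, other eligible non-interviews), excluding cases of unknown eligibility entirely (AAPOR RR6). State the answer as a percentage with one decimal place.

Refusal or break-off = 88 + 84 = 172
Never reached = 53 + 246 = 299
Eligibility not determined = 132 + 63 = 195
Num → 598 + 63 = 661
Denominator → 598 + 63 + 172 + 299 + 125 = 1257
RR6 = 661 / 1257 = 0.5259

52.6%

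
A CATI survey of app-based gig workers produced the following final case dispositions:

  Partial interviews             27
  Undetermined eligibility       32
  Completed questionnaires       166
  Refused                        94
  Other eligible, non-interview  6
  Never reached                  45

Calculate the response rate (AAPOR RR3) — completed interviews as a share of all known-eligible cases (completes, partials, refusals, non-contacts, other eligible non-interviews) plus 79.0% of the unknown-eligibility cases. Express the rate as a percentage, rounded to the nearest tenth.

45.7%

Num = 166
Known eligible = 166 + 27 + 94 + 45 + 6 = 338
Estimated eligible among unknowns = 0.7900 × 32 = 25.28
Denom = 338 + 25.28 = 363.28
RR3 = 166 / 363.28 = 0.4569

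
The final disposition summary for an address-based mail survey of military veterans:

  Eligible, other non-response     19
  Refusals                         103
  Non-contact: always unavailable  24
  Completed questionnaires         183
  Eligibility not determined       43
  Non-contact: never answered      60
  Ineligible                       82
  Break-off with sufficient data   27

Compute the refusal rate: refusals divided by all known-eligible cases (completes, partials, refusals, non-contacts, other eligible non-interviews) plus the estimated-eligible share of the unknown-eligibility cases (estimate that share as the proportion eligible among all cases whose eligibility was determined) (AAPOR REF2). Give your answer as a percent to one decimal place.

Never reached = 60 + 24 = 84
Numerator → 103
Determined eligible → 183 + 27 + 103 + 84 + 19 = 416
e = 416 / (416 + 82) = 416 / 498 = 0.8353
Estimated eligible among unknowns → 0.8353 × 43 = 35.92
Base → 416 + 35.92 = 451.92
REF2 = 103 / 451.92 = 0.2279

22.8%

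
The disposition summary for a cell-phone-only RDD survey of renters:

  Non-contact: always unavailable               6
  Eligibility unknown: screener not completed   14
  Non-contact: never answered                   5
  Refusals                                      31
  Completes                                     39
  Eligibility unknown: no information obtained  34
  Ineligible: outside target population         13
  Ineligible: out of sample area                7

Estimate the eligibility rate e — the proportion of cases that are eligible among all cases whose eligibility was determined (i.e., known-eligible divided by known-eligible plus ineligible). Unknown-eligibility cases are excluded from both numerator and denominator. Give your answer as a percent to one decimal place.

80.2%

No contact after all attempts = 5 + 6 = 11
Undetermined eligibility = 14 + 34 = 48
Ineligible = 13 + 7 = 20
Known eligible → 39 + 31 + 11 = 81
e = 81 / (81 + 20) = 81 / 101 = 0.8020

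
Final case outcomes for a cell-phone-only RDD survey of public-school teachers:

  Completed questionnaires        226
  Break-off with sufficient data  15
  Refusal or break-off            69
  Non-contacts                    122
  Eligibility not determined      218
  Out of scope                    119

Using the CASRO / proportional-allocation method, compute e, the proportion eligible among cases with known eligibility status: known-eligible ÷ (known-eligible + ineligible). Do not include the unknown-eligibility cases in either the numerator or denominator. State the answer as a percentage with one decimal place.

78.4%

Known eligible = 226 + 15 + 69 + 122 = 432
e = 432 / (432 + 119) = 432 / 551 = 0.7840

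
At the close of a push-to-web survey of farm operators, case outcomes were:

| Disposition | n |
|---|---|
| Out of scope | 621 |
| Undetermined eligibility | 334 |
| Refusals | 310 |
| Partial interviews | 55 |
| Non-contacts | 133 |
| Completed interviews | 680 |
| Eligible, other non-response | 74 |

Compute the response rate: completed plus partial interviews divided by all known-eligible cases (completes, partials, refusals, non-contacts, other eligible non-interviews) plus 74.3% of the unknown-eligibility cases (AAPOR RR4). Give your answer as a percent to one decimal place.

Num: 680 + 55 = 735
Determined eligible: 680 + 55 + 310 + 133 + 74 = 1252
Estimated eligible among unknowns: 0.7430 × 334 = 248.16
Denom: 1252 + 248.16 = 1500.16
RR4 = 735 / 1500.16 = 0.4899

49.0%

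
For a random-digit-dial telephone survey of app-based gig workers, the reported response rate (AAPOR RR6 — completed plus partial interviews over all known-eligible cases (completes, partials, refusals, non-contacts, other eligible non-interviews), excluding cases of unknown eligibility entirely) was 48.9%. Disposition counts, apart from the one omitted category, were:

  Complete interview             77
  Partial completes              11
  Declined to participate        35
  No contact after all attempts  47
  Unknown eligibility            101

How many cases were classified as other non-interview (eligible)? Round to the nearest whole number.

Num → 77 + 11 = 88
RR6 = 88 / D = 0.489
D = 88 / 0.489 = 180.0
Other denominator terms total 170
other non-interview (eligible) = 180.0 − 170 ≈ 10

10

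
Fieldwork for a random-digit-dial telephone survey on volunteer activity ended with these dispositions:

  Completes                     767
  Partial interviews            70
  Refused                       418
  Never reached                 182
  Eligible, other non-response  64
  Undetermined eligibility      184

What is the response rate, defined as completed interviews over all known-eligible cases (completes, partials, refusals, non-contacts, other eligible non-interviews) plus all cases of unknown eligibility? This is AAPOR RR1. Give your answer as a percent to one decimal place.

45.5%

Num → 767
Denominator → 767 + 70 + 418 + 182 + 64 + 184 = 1685
RR1 = 767 / 1685 = 0.4552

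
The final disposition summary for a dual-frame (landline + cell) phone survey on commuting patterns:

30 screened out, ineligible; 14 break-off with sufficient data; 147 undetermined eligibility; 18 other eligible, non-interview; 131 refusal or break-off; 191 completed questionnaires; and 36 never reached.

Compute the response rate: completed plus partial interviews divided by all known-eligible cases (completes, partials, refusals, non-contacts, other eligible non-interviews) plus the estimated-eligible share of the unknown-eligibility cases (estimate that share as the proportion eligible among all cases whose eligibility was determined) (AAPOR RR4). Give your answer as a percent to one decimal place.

Top: 191 + 14 = 205
Eligible (known): 191 + 14 + 131 + 36 + 18 = 390
e = 390 / (390 + 30) = 390 / 420 = 0.9286
e × U: 0.9286 × 147 = 136.50
Denom: 390 + 136.50 = 526.50
RR4 = 205 / 526.50 = 0.3894

38.9%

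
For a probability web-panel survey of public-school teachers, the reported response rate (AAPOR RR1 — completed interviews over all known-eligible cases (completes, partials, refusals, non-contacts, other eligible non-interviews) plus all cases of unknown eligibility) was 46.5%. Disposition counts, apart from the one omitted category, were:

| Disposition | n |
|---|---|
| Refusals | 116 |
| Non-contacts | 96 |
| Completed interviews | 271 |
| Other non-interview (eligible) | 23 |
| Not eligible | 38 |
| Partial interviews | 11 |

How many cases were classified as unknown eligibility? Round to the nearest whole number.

66

RR1 = 271 / D = 0.465
D = 271 / 0.465 = 582.8
Rest of base = 517
unknown eligibility = 582.8 − 517 ≈ 66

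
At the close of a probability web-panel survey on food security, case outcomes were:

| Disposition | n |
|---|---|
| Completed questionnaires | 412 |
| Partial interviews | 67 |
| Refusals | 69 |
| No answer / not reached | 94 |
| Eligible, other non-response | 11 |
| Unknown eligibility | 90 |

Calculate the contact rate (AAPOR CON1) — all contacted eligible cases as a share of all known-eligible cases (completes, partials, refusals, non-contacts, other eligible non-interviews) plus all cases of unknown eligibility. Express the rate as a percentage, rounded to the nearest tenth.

75.2%

Top = 412 + 67 + 69 + 11 = 559
Base = 412 + 67 + 69 + 94 + 11 + 90 = 743
CON1 = 559 / 743 = 0.7524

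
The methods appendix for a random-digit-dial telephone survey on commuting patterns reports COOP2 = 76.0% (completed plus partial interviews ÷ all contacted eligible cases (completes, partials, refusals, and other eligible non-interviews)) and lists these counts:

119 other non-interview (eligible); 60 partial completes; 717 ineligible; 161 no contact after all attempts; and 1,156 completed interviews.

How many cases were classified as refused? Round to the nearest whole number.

265

Numerator: 1156 + 60 = 1216
COOP2 = 1216 / D = 0.760
D = 1216 / 0.760 = 1600.0
Other denominator terms total 1335
refused = 1600.0 − 1335 ≈ 265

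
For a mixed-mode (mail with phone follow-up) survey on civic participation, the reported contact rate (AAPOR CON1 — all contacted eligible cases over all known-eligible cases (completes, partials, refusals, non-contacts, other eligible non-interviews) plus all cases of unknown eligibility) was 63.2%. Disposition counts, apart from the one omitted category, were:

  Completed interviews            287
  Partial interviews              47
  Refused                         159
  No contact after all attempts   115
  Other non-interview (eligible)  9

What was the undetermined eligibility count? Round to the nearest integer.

Numerator: 287 + 47 + 159 + 9 = 502
CON1 = 502 / D = 0.632
D = 502 / 0.632 = 794.3
Other denominator terms total 617
undetermined eligibility = 794.3 − 617 ≈ 177

177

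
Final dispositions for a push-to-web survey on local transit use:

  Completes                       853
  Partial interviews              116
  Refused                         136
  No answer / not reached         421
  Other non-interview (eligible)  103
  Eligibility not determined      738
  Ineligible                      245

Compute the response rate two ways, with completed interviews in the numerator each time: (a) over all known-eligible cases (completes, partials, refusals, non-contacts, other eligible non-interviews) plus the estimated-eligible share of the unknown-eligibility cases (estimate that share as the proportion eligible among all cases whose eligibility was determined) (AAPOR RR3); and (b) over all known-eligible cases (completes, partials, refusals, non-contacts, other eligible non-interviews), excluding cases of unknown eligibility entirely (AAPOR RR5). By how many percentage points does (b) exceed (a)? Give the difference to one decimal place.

Numerator: 853
Known eligible: 853 + 116 + 136 + 421 + 103 = 1629
e = 1629 / (1629 + 245) = 1629 / 1874 = 0.8693
Eligible share of unknowns: 0.8693 × 738 = 641.54
Denom: 1629 + 641.54 = 2270.54
RR3 = 853 / 2270.54 = 0.3757
Denom: 853 + 116 + 136 + 421 + 103 = 1629
RR5 = 853 / 1629 = 0.5236
Difference = 52.36 − 37.57 = 14.79 percentage points

14.8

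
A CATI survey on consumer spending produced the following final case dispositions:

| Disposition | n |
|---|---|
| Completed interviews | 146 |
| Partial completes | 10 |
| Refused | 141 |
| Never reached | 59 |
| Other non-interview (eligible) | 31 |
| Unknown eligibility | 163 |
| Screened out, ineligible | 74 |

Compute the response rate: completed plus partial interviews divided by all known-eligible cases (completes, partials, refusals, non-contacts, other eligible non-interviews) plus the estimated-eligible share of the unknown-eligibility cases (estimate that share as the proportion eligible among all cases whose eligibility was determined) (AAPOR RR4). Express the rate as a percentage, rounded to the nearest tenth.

29.8%

Num → 146 + 10 = 156
Known eligible → 146 + 10 + 141 + 59 + 31 = 387
e = 387 / (387 + 74) = 387 / 461 = 0.8395
Estimated eligible among unknowns → 0.8395 × 163 = 136.84
Denom → 387 + 136.84 = 523.84
RR4 = 156 / 523.84 = 0.2978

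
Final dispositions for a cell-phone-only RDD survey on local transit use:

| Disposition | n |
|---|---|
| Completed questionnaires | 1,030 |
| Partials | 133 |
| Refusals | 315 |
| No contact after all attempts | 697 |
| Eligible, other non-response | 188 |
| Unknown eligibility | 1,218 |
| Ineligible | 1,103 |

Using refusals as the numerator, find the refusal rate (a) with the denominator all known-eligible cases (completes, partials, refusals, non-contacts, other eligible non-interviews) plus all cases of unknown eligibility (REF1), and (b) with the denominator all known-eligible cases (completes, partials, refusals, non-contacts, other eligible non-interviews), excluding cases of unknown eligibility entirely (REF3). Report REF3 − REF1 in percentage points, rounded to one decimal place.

4.5

Numerator = 315
Base = 1030 + 133 + 315 + 697 + 188 + 1218 = 3581
REF1 = 315 / 3581 = 0.0880
Base = 1030 + 133 + 315 + 697 + 188 = 2363
REF3 = 315 / 2363 = 0.1333
Difference = 13.33 − 8.80 = 4.53 percentage points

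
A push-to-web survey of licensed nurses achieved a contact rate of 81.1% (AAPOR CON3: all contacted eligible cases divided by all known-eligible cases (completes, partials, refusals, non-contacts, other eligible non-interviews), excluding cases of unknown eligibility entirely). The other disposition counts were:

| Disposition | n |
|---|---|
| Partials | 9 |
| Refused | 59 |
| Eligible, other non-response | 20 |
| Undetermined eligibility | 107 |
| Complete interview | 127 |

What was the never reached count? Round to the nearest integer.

Top = 127 + 9 + 59 + 20 = 215
CON3 = 215 / D = 0.811
D = 215 / 0.811 = 265.1
Other denominator terms total 215
never reached = 265.1 − 215 ≈ 50

50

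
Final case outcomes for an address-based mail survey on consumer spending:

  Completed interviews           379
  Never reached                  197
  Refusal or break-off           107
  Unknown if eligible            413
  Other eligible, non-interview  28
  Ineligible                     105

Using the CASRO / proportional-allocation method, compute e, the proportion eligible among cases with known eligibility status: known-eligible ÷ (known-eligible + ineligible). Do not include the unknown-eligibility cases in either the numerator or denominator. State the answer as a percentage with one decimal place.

87.1%

Determined eligible → 379 + 107 + 197 + 28 = 711
e = 711 / (711 + 105) = 711 / 816 = 0.8713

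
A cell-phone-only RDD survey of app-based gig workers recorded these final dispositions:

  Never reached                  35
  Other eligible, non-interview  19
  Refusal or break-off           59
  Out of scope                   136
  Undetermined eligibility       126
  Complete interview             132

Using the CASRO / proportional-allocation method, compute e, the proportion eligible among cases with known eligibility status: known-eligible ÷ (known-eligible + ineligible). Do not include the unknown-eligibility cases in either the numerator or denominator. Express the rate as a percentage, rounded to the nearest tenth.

64.3%

Eligible (known) → 132 + 59 + 35 + 19 = 245
e = 245 / (245 + 136) = 245 / 381 = 0.6430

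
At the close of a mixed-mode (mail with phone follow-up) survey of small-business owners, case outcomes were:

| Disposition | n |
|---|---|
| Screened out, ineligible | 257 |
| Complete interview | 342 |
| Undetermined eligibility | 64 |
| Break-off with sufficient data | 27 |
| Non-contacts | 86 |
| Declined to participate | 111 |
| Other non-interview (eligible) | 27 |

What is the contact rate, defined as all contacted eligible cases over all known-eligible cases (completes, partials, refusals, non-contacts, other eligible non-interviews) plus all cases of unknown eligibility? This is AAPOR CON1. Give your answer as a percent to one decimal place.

Top: 342 + 27 + 111 + 27 = 507
Base: 342 + 27 + 111 + 86 + 27 + 64 = 657
CON1 = 507 / 657 = 0.7717

77.2%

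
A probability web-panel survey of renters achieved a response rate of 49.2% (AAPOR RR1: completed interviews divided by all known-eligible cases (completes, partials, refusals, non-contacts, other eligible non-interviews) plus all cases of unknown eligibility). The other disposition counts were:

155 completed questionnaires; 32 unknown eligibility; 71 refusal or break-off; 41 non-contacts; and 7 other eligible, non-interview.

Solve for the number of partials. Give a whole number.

9

RR1 = 155 / D = 0.492
D = 155 / 0.492 = 315.0
Rest of base = 306
partials = 315.0 − 306 ≈ 9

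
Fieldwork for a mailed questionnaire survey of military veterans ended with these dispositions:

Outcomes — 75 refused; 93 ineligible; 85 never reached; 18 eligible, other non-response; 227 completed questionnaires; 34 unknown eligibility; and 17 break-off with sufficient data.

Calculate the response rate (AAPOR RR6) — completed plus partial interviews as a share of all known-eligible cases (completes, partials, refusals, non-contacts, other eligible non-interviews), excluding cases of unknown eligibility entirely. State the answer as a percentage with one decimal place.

Num: 227 + 17 = 244
Denominator: 227 + 17 + 75 + 85 + 18 = 422
RR6 = 244 / 422 = 0.5782

57.8%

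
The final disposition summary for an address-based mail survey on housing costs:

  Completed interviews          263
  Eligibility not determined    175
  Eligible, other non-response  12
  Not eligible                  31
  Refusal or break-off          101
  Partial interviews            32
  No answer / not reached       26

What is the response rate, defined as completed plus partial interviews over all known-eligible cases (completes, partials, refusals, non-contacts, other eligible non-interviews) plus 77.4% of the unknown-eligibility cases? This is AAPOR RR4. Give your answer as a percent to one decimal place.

Top → 263 + 32 = 295
Known eligible → 263 + 32 + 101 + 26 + 12 = 434
Estimated eligible among unknowns → 0.7740 × 175 = 135.45
Base → 434 + 135.45 = 569.45
RR4 = 295 / 569.45 = 0.5180

51.8%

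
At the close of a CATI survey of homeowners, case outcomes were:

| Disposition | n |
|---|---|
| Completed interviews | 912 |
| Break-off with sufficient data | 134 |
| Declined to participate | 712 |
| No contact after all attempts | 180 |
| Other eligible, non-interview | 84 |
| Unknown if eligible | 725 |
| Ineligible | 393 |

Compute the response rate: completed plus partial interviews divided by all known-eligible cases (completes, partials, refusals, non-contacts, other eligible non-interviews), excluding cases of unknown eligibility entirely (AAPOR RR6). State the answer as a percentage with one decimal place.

51.7%

Top = 912 + 134 = 1046
Denominator = 912 + 134 + 712 + 180 + 84 = 2022
RR6 = 1046 / 2022 = 0.5173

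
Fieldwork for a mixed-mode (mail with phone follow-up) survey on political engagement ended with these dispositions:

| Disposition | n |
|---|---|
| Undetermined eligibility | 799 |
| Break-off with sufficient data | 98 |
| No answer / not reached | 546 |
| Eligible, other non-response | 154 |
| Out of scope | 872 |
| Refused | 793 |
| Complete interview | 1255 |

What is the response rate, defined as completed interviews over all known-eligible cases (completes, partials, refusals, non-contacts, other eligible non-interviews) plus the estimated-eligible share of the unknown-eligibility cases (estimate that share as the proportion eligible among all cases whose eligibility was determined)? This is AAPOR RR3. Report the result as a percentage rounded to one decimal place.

Num: 1255
Determined eligible: 1255 + 98 + 793 + 546 + 154 = 2846
e = 2846 / (2846 + 872) = 2846 / 3718 = 0.7655
e × U: 0.7655 × 799 = 611.63
Denom: 2846 + 611.63 = 3457.63
RR3 = 1255 / 3457.63 = 0.3630

36.3%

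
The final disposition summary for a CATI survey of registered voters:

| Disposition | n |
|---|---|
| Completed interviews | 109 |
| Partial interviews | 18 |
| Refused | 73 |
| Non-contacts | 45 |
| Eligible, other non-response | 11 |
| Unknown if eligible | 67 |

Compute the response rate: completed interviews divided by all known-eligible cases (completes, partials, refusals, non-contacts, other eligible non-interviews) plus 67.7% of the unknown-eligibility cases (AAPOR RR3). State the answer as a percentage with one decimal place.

Top: 109
Eligible (known): 109 + 18 + 73 + 45 + 11 = 256
e × U: 0.6770 × 67 = 45.36
Denominator: 256 + 45.36 = 301.36
RR3 = 109 / 301.36 = 0.3617

36.2%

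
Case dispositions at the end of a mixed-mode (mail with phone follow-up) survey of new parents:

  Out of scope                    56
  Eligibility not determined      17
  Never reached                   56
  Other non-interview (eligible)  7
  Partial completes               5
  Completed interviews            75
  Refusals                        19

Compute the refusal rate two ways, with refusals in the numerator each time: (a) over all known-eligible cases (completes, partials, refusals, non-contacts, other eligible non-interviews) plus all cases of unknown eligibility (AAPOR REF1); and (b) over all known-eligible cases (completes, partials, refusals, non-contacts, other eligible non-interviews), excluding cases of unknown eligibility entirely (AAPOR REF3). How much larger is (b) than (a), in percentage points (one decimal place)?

1.1

Numerator → 19
Denominator → 75 + 5 + 19 + 56 + 7 + 17 = 179
REF1 = 19 / 179 = 0.1061
Denominator → 75 + 5 + 19 + 56 + 7 = 162
REF3 = 19 / 162 = 0.1173
Difference = 11.73 − 10.61 = 1.12 percentage points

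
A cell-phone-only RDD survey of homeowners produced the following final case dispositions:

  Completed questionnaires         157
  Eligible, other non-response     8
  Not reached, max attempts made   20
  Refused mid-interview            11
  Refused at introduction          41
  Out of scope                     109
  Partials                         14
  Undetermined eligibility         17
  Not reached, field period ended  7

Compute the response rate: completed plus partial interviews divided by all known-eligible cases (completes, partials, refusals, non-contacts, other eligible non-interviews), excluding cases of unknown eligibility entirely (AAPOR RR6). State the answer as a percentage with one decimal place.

66.3%

Refused = 41 + 11 = 52
No contact after all attempts = 7 + 20 = 27
Top: 157 + 14 = 171
Base: 157 + 14 + 52 + 27 + 8 = 258
RR6 = 171 / 258 = 0.6628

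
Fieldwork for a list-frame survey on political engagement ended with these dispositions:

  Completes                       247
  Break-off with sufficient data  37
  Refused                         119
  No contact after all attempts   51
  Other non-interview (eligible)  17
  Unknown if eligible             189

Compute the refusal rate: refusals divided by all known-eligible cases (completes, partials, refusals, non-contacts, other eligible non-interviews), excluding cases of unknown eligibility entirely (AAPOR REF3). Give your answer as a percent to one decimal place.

25.3%

Numerator: 119
Denominator: 247 + 37 + 119 + 51 + 17 = 471
REF3 = 119 / 471 = 0.2527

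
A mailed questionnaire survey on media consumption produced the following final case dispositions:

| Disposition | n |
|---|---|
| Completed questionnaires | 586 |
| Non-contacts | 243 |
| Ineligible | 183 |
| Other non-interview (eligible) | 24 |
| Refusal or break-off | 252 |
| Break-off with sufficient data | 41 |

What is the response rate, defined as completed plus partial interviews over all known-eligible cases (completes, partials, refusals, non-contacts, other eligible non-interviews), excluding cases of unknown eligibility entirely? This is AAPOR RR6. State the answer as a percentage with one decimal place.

Top: 586 + 41 = 627
Denom: 586 + 41 + 252 + 243 + 24 = 1146
RR6 = 627 / 1146 = 0.5471

54.7%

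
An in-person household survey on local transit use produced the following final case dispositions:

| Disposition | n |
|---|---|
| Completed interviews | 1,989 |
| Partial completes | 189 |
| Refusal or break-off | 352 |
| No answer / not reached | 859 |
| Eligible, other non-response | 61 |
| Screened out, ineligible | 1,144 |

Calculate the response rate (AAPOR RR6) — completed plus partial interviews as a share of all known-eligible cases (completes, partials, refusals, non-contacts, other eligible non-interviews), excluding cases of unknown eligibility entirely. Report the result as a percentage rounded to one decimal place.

63.1%

Top → 1989 + 189 = 2178
Base → 1989 + 189 + 352 + 859 + 61 = 3450
RR6 = 2178 / 3450 = 0.6313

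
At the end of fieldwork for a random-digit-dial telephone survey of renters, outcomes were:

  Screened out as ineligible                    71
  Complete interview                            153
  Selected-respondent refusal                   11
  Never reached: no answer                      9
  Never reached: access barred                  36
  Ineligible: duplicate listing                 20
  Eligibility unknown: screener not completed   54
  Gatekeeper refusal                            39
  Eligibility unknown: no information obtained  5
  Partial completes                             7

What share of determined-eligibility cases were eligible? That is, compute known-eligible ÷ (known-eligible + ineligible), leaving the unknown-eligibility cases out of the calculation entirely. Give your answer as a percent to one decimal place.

73.7%

Refusals = 39 + 11 = 50
Never reached = 9 + 36 = 45
Unknown if eligible = 54 + 5 = 59
Ineligible = 71 + 20 = 91
Eligible (known) → 153 + 7 + 50 + 45 = 255
e = 255 / (255 + 91) = 255 / 346 = 0.7370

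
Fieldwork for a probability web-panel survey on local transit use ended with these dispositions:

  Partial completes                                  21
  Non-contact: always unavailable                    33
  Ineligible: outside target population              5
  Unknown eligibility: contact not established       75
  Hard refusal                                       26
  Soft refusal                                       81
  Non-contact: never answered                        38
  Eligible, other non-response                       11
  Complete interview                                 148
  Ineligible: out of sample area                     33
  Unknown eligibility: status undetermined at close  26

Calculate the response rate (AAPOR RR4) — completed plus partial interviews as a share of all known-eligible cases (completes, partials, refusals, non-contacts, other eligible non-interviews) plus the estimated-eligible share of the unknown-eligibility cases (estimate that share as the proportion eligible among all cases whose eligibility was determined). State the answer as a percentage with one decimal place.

37.6%

Refused = 26 + 81 = 107
No contact after all attempts = 38 + 33 = 71
Eligibility not determined = 75 + 26 = 101
Ineligible = 5 + 33 = 38
Num → 148 + 21 = 169
Determined eligible → 148 + 21 + 107 + 71 + 11 = 358
e = 358 / (358 + 38) = 358 / 396 = 0.9040
e × U → 0.9040 × 101 = 91.30
Denom → 358 + 91.30 = 449.30
RR4 = 169 / 449.30 = 0.3761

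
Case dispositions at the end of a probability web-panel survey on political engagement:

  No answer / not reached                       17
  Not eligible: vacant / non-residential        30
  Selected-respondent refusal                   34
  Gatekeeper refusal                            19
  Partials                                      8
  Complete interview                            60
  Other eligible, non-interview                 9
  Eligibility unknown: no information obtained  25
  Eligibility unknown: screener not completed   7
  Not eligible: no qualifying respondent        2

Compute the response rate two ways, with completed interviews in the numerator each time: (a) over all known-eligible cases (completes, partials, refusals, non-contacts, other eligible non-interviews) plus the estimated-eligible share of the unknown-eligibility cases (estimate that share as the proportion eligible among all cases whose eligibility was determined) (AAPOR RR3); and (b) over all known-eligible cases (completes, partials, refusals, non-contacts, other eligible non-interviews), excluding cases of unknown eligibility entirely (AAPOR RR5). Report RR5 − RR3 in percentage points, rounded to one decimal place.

6.2

Refused = 19 + 34 = 53
Eligibility not determined = 7 + 25 = 32
Screened out, ineligible = 2 + 30 = 32
Top: 60
Eligible (known): 60 + 8 + 53 + 17 + 9 = 147
e = 147 / (147 + 32) = 147 / 179 = 0.8212
e × U: 0.8212 × 32 = 26.28
Denom: 147 + 26.28 = 173.28
RR3 = 60 / 173.28 = 0.3463
Denom: 60 + 8 + 53 + 17 + 9 = 147
RR5 = 60 / 147 = 0.4082
Difference = 40.82 − 34.63 = 6.19 percentage points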